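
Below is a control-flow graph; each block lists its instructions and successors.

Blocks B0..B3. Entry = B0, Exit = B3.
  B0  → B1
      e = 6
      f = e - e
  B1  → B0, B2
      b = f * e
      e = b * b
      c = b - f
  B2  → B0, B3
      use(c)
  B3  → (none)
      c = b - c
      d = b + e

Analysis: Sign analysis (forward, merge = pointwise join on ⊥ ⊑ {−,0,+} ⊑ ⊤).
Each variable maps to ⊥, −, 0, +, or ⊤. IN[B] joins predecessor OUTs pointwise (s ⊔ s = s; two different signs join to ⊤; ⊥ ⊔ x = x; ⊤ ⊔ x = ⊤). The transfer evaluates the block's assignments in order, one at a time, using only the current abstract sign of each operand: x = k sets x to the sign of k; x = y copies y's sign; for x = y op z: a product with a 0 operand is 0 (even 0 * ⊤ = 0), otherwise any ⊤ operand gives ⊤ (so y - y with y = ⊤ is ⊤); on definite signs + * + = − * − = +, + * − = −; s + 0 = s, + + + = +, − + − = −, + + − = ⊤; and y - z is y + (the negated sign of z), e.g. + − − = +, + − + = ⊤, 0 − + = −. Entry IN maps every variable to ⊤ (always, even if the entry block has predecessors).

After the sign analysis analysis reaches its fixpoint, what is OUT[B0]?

Answer: {a: ⊤, b: ⊤, c: ⊤, d: ⊤, e: +, f: ⊤}

Derivation:
Per-block solution:
  B0: | IN=(all ⊤) | OUT={e:+; rest ⊤}
  B1: | IN={e:+; rest ⊤} | OUT=(all ⊤)
  B2: | IN=(all ⊤) | OUT=(all ⊤)
  B3: | IN=(all ⊤) | OUT=(all ⊤)

Merge at B0 (entry node, so the boundary value (all ⊤) is joined with the incoming edge(s)): IN[B0] = (all ⊤) ⊔ OUT[B1] ⊔ OUT[B2] = {a: ⊤, b: ⊤, c: ⊤, d: ⊤, e: ⊤, f: ⊤}
Applying B0's transfer function to that IN value gives OUT[B0] (row B0 above).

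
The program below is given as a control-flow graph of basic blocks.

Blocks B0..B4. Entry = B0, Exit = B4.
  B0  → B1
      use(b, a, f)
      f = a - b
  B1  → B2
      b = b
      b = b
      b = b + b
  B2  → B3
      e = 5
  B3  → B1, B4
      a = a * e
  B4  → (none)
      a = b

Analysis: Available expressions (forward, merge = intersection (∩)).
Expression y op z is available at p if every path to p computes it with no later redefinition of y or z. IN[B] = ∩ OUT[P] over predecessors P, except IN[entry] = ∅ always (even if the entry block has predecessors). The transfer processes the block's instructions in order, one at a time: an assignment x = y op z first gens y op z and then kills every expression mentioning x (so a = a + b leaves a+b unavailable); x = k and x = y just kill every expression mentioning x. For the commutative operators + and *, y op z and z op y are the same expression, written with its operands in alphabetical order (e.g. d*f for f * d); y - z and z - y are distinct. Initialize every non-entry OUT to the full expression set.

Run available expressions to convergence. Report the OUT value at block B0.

Fixpoint table:
  B0: | IN={} | OUT={a-b}
  B1: | IN={} | OUT={}
  B2: | IN={} | OUT={}
  B3: | IN={} | OUT={}
  B4: | IN={} | OUT={}

B0 is the boundary node: IN[B0] = {}
Applying B0's transfer function to that IN value gives OUT[B0] (row B0 above).

Answer: {a-b}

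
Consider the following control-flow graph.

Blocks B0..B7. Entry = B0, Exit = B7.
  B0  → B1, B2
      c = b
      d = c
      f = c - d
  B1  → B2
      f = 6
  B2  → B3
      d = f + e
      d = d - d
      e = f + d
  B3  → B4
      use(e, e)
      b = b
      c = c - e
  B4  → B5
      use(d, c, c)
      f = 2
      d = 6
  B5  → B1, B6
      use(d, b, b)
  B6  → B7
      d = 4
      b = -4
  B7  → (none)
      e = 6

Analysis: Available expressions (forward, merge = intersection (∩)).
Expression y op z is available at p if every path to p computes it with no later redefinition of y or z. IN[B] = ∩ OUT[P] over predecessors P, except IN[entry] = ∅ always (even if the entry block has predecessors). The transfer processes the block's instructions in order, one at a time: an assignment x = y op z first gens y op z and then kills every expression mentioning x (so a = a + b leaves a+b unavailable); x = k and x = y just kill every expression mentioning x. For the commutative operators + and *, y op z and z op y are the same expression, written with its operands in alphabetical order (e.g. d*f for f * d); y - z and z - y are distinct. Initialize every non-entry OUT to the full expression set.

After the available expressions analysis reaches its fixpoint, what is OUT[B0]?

Per-block solution:
  B0:   IN={}   OUT={c-d}
  B1:   IN={}   OUT={}
  B2:   IN={}   OUT={d+f}
  B3:   IN={d+f}   OUT={d+f}
  B4:   IN={d+f}   OUT={}
  B5:   IN={}   OUT={}
  B6:   IN={}   OUT={}
  B7:   IN={}   OUT={}

B0 is the boundary node: IN[B0] = {}
Applying B0's transfer function to that IN value gives OUT[B0] (row B0 above).

Answer: {c-d}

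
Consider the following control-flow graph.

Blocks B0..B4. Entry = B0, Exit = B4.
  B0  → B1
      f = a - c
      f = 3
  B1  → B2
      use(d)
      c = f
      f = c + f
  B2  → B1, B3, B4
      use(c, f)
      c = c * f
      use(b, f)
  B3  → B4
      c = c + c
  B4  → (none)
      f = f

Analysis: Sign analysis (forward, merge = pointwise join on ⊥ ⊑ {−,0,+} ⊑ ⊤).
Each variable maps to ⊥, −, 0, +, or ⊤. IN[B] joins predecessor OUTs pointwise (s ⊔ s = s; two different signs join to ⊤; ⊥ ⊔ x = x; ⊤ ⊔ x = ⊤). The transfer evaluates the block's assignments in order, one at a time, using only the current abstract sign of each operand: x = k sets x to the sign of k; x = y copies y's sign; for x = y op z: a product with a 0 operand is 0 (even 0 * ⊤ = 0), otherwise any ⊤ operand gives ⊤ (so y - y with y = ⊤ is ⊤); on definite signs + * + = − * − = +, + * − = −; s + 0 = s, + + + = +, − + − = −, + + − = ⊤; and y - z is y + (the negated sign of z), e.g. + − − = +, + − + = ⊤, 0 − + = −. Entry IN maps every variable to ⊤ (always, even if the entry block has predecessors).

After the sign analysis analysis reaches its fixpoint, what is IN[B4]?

Fixpoint table:
  B0: | IN=(all ⊤) | OUT={f:+; rest ⊤}
  B1: | IN={f:+; rest ⊤} | OUT={c:+, f:+; rest ⊤}
  B2: | IN={c:+, f:+; rest ⊤} | OUT={c:+, f:+; rest ⊤}
  B3: | IN={c:+, f:+; rest ⊤} | OUT={c:+, f:+; rest ⊤}
  B4: | IN={c:+, f:+; rest ⊤} | OUT={c:+, f:+; rest ⊤}

Merge at B4: IN[B4] = OUT[B2] ⊔ OUT[B3] = {a: ⊤, b: ⊤, c: +, d: ⊤, e: ⊤, f: +}

Answer: {a: ⊤, b: ⊤, c: +, d: ⊤, e: ⊤, f: +}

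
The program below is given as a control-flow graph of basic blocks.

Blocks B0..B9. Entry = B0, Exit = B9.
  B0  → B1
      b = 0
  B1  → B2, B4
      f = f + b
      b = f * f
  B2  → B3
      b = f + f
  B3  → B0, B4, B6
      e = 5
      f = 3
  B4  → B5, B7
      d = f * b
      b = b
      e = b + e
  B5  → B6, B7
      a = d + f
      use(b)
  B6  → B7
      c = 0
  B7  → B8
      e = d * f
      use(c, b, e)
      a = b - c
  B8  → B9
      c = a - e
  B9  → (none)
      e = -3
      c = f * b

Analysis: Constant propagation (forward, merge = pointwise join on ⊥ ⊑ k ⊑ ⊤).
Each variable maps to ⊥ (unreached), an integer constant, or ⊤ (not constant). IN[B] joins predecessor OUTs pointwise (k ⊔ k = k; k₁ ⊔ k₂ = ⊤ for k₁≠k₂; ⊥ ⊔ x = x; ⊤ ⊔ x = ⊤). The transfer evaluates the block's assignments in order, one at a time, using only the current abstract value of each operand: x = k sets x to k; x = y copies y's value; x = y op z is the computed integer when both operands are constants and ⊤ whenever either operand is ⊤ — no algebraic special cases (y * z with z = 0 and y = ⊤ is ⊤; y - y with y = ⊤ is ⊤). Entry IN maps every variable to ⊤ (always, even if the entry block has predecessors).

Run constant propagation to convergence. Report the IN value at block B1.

Fixpoint table:
  B0:  IN=(all ⊤)  OUT={b:0; rest ⊤}
  B1:  IN={b:0; rest ⊤}  OUT=(all ⊤)
  B2:  IN=(all ⊤)  OUT=(all ⊤)
  B3:  IN=(all ⊤)  OUT={e:5, f:3; rest ⊤}
  B4:  IN=(all ⊤)  OUT=(all ⊤)
  B5:  IN=(all ⊤)  OUT=(all ⊤)
  B6:  IN=(all ⊤)  OUT={c:0; rest ⊤}
  B7:  IN=(all ⊤)  OUT=(all ⊤)
  B8:  IN=(all ⊤)  OUT=(all ⊤)
  B9:  IN=(all ⊤)  OUT={e:-3; rest ⊤}

Merge at B1: IN[B1] = OUT[B0] = {a: ⊤, b: 0, c: ⊤, d: ⊤, e: ⊤, f: ⊤}

Answer: {a: ⊤, b: 0, c: ⊤, d: ⊤, e: ⊤, f: ⊤}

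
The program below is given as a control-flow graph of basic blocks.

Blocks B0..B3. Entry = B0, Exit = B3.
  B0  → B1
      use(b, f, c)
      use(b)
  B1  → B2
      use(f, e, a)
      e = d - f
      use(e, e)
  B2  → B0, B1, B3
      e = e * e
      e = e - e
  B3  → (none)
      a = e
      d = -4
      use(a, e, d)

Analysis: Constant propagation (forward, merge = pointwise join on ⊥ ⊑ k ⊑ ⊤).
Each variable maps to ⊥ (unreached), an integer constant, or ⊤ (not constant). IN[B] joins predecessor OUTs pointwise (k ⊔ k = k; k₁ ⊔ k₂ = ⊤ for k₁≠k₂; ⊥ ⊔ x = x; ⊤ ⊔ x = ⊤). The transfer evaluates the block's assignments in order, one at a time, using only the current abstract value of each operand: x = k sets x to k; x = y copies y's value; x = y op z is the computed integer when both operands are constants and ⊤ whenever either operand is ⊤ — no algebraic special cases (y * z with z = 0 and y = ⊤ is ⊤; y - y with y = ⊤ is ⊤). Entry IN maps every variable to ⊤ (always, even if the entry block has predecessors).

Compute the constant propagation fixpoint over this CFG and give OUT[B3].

Answer: {a: ⊤, b: ⊤, c: ⊤, d: -4, e: ⊤, f: ⊤}

Working:
Fixpoint table:
  B0:   IN=(all ⊤)   OUT=(all ⊤)
  B1:   IN=(all ⊤)   OUT=(all ⊤)
  B2:   IN=(all ⊤)   OUT=(all ⊤)
  B3:   IN=(all ⊤)   OUT={d:-4; rest ⊤}

Merge at B3: IN[B3] = OUT[B2] = {a: ⊤, b: ⊤, c: ⊤, d: ⊤, e: ⊤, f: ⊤}
Applying B3's transfer function to that IN value gives OUT[B3] (row B3 above).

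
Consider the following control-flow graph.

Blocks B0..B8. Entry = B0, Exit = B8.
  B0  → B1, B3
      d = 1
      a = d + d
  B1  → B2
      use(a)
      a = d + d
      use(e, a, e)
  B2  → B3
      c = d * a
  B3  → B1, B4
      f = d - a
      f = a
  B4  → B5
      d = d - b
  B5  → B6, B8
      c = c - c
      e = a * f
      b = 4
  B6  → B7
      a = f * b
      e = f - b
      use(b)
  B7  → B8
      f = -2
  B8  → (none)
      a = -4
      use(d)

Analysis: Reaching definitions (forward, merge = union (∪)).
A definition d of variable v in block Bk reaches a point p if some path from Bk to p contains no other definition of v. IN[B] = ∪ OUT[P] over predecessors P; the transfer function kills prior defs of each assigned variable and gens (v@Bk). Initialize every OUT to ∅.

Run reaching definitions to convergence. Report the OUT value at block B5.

Answer: {a@B0, a@B1, b@B5, c@B5, d@B4, e@B5, f@B3}

Trace:
Per-block solution:
  B0: | IN={} | OUT={a@B0, d@B0}
  B1: | IN={a@B0, a@B1, c@B2, d@B0, f@B3} | OUT={a@B1, c@B2, d@B0, f@B3}
  B2: | IN={a@B1, c@B2, d@B0, f@B3} | OUT={a@B1, c@B2, d@B0, f@B3}
  B3: | IN={a@B0, a@B1, c@B2, d@B0, f@B3} | OUT={a@B0, a@B1, c@B2, d@B0, f@B3}
  B4: | IN={a@B0, a@B1, c@B2, d@B0, f@B3} | OUT={a@B0, a@B1, c@B2, d@B4, f@B3}
  B5: | IN={a@B0, a@B1, c@B2, d@B4, f@B3} | OUT={a@B0, a@B1, b@B5, c@B5, d@B4, e@B5, f@B3}
  B6: | IN={a@B0, a@B1, b@B5, c@B5, d@B4, e@B5, f@B3} | OUT={a@B6, b@B5, c@B5, d@B4, e@B6, f@B3}
  B7: | IN={a@B6, b@B5, c@B5, d@B4, e@B6, f@B3} | OUT={a@B6, b@B5, c@B5, d@B4, e@B6, f@B7}
  B8: | IN={a@B0, a@B1, a@B6, b@B5, c@B5, d@B4, e@B5, e@B6, f@B3, f@B7} | OUT={a@B8, b@B5, c@B5, d@B4, e@B5, e@B6, f@B3, f@B7}

Merge at B5: IN[B5] = OUT[B4] = {a@B0, a@B1, c@B2, d@B4, f@B3}
Applying B5's transfer function to that IN value gives OUT[B5] (row B5 above).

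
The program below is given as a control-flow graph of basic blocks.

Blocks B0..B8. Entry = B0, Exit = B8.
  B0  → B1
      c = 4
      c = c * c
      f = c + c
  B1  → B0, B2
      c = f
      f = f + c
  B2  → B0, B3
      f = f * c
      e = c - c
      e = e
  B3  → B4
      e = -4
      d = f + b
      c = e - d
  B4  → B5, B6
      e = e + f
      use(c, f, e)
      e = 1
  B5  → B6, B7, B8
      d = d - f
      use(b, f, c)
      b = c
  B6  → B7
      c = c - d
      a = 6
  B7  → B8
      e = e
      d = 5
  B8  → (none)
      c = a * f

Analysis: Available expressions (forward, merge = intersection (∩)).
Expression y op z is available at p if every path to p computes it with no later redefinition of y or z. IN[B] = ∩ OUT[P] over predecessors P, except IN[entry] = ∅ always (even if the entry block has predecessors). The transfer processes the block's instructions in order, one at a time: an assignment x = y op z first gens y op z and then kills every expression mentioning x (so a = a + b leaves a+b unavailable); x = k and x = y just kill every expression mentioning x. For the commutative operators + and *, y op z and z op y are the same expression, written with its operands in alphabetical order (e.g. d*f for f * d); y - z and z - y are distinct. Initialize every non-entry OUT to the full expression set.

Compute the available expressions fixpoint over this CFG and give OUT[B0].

Fixpoint table:
  B0:   IN={}   OUT={c+c}
  B1:   IN={c+c}   OUT={}
  B2:   IN={}   OUT={c-c}
  B3:   IN={c-c}   OUT={b+f, e-d}
  B4:   IN={b+f, e-d}   OUT={b+f}
  B5:   IN={b+f}   OUT={}
  B6:   IN={}   OUT={}
  B7:   IN={}   OUT={}
  B8:   IN={}   OUT={a*f}

Merge at B0 (entry node, so the boundary value {} is joined with the incoming edge(s)): IN[B0] = {} ∩ OUT[B1] ∩ OUT[B2] = {}
Applying B0's transfer function to that IN value gives OUT[B0] (row B0 above).

Answer: {c+c}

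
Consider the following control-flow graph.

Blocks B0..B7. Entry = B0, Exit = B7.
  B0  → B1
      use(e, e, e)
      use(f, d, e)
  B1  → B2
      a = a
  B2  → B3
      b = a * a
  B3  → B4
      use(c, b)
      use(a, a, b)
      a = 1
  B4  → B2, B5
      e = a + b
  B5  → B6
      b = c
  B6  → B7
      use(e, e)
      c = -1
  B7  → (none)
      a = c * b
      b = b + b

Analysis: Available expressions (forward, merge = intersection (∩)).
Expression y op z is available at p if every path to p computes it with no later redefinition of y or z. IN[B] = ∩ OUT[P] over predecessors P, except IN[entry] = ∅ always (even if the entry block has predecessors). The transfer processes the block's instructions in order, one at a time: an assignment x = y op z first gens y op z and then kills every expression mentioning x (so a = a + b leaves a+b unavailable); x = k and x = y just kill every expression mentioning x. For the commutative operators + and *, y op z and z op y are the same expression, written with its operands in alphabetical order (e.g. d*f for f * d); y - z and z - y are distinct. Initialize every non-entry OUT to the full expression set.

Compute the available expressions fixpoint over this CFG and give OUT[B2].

Answer: {a*a}

Derivation:
Fixpoint table:
  B0:  IN={}  OUT={}
  B1:  IN={}  OUT={}
  B2:  IN={}  OUT={a*a}
  B3:  IN={a*a}  OUT={}
  B4:  IN={}  OUT={a+b}
  B5:  IN={a+b}  OUT={}
  B6:  IN={}  OUT={}
  B7:  IN={}  OUT={}

Merge at B2: IN[B2] = OUT[B1] ∩ OUT[B4] = {}
Applying B2's transfer function to that IN value gives OUT[B2] (row B2 above).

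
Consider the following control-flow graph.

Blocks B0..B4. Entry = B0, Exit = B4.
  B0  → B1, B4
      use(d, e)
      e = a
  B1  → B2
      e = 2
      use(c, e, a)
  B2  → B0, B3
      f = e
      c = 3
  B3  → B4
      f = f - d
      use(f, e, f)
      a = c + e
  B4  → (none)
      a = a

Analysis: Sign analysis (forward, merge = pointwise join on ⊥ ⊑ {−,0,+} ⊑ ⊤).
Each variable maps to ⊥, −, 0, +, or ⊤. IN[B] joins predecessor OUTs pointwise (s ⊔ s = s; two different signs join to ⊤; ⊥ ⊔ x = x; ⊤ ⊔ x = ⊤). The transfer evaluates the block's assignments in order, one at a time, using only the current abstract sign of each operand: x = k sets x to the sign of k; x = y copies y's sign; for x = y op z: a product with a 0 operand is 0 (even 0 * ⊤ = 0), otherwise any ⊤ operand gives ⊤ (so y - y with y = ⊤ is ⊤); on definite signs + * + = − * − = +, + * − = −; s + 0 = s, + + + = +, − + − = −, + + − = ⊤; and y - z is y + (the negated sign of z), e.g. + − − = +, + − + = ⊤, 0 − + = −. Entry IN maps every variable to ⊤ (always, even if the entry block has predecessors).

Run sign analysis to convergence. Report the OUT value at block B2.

Per-block solution:
  B0: | IN=(all ⊤) | OUT=(all ⊤)
  B1: | IN=(all ⊤) | OUT={e:+; rest ⊤}
  B2: | IN={e:+; rest ⊤} | OUT={c:+, e:+, f:+; rest ⊤}
  B3: | IN={c:+, e:+, f:+; rest ⊤} | OUT={a:+, c:+, e:+; rest ⊤}
  B4: | IN=(all ⊤) | OUT=(all ⊤)

Merge at B2: IN[B2] = OUT[B1] = {a: ⊤, b: ⊤, c: ⊤, d: ⊤, e: +, f: ⊤}
Applying B2's transfer function to that IN value gives OUT[B2] (row B2 above).

Answer: {a: ⊤, b: ⊤, c: +, d: ⊤, e: +, f: +}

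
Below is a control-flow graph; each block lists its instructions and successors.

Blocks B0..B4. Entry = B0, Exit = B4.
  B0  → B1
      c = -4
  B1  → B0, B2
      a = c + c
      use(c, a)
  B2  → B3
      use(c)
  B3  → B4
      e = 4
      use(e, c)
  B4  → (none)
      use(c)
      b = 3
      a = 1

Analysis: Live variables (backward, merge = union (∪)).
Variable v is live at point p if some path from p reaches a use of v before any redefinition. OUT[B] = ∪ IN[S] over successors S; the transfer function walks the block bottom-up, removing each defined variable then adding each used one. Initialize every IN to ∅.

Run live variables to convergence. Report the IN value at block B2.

Answer: {c}

Working:
Per-block solution:
  B0:   IN={}   OUT={c}
  B1:   IN={c}   OUT={c}
  B2:   IN={c}   OUT={c}
  B3:   IN={c}   OUT={c}
  B4:   IN={c}   OUT={}

Merge at B2: OUT[B2] = IN[B3] = {c}
Applying B2's transfer function to that OUT value gives IN[B2] (row B2 above).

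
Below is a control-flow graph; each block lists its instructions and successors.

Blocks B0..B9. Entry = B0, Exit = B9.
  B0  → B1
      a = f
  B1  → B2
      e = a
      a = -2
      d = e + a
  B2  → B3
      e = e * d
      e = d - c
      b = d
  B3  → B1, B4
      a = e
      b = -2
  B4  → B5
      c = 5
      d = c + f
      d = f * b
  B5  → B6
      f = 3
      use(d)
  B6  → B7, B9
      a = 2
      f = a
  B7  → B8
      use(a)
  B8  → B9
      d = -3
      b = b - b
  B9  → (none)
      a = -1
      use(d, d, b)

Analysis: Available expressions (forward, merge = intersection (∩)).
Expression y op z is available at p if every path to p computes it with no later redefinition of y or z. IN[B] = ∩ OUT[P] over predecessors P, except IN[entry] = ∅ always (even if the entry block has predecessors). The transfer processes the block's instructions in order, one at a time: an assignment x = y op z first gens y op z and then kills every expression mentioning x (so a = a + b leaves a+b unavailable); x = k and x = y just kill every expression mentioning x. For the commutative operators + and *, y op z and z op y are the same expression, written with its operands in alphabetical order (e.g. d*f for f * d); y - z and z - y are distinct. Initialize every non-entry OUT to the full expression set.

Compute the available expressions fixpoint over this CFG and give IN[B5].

Fixpoint table:
  B0: | IN={} | OUT={}
  B1: | IN={} | OUT={a+e}
  B2: | IN={a+e} | OUT={d-c}
  B3: | IN={d-c} | OUT={d-c}
  B4: | IN={d-c} | OUT={b*f, c+f}
  B5: | IN={b*f, c+f} | OUT={}
  B6: | IN={} | OUT={}
  B7: | IN={} | OUT={}
  B8: | IN={} | OUT={}
  B9: | IN={} | OUT={}

Merge at B5: IN[B5] = OUT[B4] = {b*f, c+f}

Answer: {b*f, c+f}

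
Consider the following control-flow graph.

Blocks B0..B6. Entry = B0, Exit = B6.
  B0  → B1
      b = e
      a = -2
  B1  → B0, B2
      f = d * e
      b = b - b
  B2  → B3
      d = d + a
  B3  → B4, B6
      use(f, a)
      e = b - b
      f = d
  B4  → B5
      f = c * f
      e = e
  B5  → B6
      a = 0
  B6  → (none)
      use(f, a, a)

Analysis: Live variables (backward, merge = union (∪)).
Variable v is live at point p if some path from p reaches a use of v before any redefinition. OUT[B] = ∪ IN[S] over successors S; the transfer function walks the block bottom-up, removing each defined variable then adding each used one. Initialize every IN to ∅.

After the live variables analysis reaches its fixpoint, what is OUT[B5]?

Answer: {a, f}

Trace:
Fixpoint table:
  B0: | IN={c, d, e} | OUT={a, b, c, d, e}
  B1: | IN={a, b, c, d, e} | OUT={a, b, c, d, e, f}
  B2: | IN={a, b, c, d, f} | OUT={a, b, c, d, f}
  B3: | IN={a, b, c, d, f} | OUT={a, c, e, f}
  B4: | IN={c, e, f} | OUT={f}
  B5: | IN={f} | OUT={a, f}
  B6: | IN={a, f} | OUT={}

Merge at B5: OUT[B5] = IN[B6] = {a, f}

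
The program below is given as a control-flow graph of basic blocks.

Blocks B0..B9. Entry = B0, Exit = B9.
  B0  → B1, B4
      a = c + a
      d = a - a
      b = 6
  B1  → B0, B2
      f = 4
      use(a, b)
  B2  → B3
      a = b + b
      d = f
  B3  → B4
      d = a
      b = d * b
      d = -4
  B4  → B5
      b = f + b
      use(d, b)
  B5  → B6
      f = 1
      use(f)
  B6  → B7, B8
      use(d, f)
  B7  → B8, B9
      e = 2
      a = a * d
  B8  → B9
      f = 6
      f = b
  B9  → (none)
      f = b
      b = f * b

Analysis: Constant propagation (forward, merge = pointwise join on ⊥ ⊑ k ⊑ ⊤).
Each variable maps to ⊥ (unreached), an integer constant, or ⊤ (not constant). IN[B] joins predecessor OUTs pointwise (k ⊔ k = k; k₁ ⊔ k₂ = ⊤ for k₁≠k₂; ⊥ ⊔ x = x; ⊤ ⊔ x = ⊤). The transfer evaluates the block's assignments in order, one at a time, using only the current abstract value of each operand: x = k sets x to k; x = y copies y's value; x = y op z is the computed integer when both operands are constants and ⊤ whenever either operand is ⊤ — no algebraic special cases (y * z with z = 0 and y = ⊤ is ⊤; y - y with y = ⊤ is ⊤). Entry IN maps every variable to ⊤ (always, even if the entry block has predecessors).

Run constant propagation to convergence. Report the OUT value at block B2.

Answer: {a: 12, b: 6, c: ⊤, d: 4, e: ⊤, f: 4}

Derivation:
Per-block solution:
  B0:  IN=(all ⊤)  OUT={b:6; rest ⊤}
  B1:  IN={b:6; rest ⊤}  OUT={b:6, f:4; rest ⊤}
  B2:  IN={b:6, f:4; rest ⊤}  OUT={a:12, b:6, d:4, f:4; rest ⊤}
  B3:  IN={a:12, b:6, d:4, f:4; rest ⊤}  OUT={a:12, b:72, d:-4, f:4; rest ⊤}
  B4:  IN=(all ⊤)  OUT=(all ⊤)
  B5:  IN=(all ⊤)  OUT={f:1; rest ⊤}
  B6:  IN={f:1; rest ⊤}  OUT={f:1; rest ⊤}
  B7:  IN={f:1; rest ⊤}  OUT={e:2, f:1; rest ⊤}
  B8:  IN={f:1; rest ⊤}  OUT=(all ⊤)
  B9:  IN=(all ⊤)  OUT=(all ⊤)

Merge at B2: IN[B2] = OUT[B1] = {a: ⊤, b: 6, c: ⊤, d: ⊤, e: ⊤, f: 4}
Applying B2's transfer function to that IN value gives OUT[B2] (row B2 above).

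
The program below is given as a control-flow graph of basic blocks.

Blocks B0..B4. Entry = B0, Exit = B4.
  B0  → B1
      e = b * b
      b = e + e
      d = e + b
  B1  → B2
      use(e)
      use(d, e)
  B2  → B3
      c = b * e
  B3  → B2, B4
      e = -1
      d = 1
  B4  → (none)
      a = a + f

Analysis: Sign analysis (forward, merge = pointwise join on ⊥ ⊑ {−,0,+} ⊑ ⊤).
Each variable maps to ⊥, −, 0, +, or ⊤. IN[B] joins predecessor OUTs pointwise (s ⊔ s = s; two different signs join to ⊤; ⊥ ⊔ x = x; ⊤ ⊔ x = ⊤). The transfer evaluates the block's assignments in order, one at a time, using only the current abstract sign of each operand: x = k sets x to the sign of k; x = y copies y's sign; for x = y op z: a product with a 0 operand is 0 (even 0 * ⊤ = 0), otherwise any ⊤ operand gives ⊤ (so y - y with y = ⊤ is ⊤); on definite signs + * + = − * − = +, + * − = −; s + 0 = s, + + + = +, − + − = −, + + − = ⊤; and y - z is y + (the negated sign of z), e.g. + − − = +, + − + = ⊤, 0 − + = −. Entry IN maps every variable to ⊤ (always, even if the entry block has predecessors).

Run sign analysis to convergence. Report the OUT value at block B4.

Answer: {a: ⊤, b: ⊤, c: ⊤, d: +, e: -, f: ⊤}

Derivation:
Converged values:
  B0: | IN=(all ⊤) | OUT=(all ⊤)
  B1: | IN=(all ⊤) | OUT=(all ⊤)
  B2: | IN=(all ⊤) | OUT=(all ⊤)
  B3: | IN=(all ⊤) | OUT={d:+, e:-; rest ⊤}
  B4: | IN={d:+, e:-; rest ⊤} | OUT={d:+, e:-; rest ⊤}

Merge at B4: IN[B4] = OUT[B3] = {a: ⊤, b: ⊤, c: ⊤, d: +, e: -, f: ⊤}
Applying B4's transfer function to that IN value gives OUT[B4] (row B4 above).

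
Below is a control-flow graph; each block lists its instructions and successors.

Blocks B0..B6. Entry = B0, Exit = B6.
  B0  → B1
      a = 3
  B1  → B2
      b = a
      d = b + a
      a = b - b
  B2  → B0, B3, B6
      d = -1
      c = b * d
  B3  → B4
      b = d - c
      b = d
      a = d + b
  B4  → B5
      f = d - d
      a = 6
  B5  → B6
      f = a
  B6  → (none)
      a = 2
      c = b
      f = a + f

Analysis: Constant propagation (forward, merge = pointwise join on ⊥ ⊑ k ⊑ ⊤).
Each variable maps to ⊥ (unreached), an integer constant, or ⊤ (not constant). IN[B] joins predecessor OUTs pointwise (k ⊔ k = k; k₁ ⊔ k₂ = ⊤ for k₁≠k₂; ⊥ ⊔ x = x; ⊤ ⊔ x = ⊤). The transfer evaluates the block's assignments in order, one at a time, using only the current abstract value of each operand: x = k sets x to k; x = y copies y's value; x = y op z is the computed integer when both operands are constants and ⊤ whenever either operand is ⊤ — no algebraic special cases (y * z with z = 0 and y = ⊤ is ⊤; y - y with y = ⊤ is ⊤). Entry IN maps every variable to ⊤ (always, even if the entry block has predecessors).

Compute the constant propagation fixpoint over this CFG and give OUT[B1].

Converged values:
  B0:   IN=(all ⊤)   OUT={a:3; rest ⊤}
  B1:   IN={a:3; rest ⊤}   OUT={a:0, b:3, d:6; rest ⊤}
  B2:   IN={a:0, b:3, d:6; rest ⊤}   OUT={a:0, b:3, c:-3, d:-1; rest ⊤}
  B3:   IN={a:0, b:3, c:-3, d:-1; rest ⊤}   OUT={a:-2, b:-1, c:-3, d:-1; rest ⊤}
  B4:   IN={a:-2, b:-1, c:-3, d:-1; rest ⊤}   OUT={a:6, b:-1, c:-3, d:-1, f:0; rest ⊤}
  B5:   IN={a:6, b:-1, c:-3, d:-1, f:0; rest ⊤}   OUT={a:6, b:-1, c:-3, d:-1, f:6; rest ⊤}
  B6:   IN={c:-3, d:-1; rest ⊤}   OUT={a:2, d:-1; rest ⊤}

Merge at B1: IN[B1] = OUT[B0] = {a: 3, b: ⊤, c: ⊤, d: ⊤, e: ⊤, f: ⊤}
Applying B1's transfer function to that IN value gives OUT[B1] (row B1 above).

Answer: {a: 0, b: 3, c: ⊤, d: 6, e: ⊤, f: ⊤}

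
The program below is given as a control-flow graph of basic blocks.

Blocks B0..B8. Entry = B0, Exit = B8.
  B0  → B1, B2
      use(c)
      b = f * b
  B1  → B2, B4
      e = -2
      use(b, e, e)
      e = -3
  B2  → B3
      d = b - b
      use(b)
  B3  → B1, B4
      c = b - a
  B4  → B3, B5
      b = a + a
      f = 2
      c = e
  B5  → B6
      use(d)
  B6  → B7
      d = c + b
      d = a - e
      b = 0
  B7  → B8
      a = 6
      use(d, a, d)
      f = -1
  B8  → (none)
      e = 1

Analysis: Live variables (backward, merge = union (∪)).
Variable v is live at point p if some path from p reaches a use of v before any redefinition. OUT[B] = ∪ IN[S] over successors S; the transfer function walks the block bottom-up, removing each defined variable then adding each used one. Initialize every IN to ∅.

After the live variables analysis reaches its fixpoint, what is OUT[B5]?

Answer: {a, b, c, e}

Derivation:
Fixpoint table:
  B0: | IN={a, b, c, d, e, f} | OUT={a, b, d, e}
  B1: | IN={a, b, d} | OUT={a, b, d, e}
  B2: | IN={a, b, e} | OUT={a, b, d, e}
  B3: | IN={a, b, d, e} | OUT={a, b, d, e}
  B4: | IN={a, d, e} | OUT={a, b, c, d, e}
  B5: | IN={a, b, c, d, e} | OUT={a, b, c, e}
  B6: | IN={a, b, c, e} | OUT={d}
  B7: | IN={d} | OUT={}
  B8: | IN={} | OUT={}

Merge at B5: OUT[B5] = IN[B6] = {a, b, c, e}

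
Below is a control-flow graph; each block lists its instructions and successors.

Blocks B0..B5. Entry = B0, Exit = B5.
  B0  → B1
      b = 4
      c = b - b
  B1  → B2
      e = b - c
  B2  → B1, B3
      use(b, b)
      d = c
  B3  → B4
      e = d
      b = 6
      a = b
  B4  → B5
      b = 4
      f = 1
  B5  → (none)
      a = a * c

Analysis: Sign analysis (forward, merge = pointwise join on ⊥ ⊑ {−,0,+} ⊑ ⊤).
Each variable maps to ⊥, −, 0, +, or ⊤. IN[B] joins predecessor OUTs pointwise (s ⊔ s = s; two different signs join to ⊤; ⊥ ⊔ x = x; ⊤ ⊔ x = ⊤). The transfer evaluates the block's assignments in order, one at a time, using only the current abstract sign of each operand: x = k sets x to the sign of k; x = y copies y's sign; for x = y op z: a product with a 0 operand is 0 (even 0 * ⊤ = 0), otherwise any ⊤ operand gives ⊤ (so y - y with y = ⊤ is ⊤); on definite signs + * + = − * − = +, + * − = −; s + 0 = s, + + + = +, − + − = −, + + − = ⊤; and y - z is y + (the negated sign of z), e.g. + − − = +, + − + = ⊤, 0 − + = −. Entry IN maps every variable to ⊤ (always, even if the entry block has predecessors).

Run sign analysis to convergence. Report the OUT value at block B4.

Fixpoint table:
  B0:  IN=(all ⊤)  OUT={b:+; rest ⊤}
  B1:  IN={b:+; rest ⊤}  OUT={b:+; rest ⊤}
  B2:  IN={b:+; rest ⊤}  OUT={b:+; rest ⊤}
  B3:  IN={b:+; rest ⊤}  OUT={a:+, b:+; rest ⊤}
  B4:  IN={a:+, b:+; rest ⊤}  OUT={a:+, b:+, f:+; rest ⊤}
  B5:  IN={a:+, b:+, f:+; rest ⊤}  OUT={b:+, f:+; rest ⊤}

Merge at B4: IN[B4] = OUT[B3] = {a: +, b: +, c: ⊤, d: ⊤, e: ⊤, f: ⊤}
Applying B4's transfer function to that IN value gives OUT[B4] (row B4 above).

Answer: {a: +, b: +, c: ⊤, d: ⊤, e: ⊤, f: +}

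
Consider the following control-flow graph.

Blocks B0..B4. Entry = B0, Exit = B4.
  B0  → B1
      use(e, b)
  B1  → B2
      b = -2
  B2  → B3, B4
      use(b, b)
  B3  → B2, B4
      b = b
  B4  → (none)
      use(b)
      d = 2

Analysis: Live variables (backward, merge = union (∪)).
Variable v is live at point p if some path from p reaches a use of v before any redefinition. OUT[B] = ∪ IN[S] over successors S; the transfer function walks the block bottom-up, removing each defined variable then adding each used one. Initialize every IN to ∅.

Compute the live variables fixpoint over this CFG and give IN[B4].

Per-block solution:
  B0: | IN={b, e} | OUT={}
  B1: | IN={} | OUT={b}
  B2: | IN={b} | OUT={b}
  B3: | IN={b} | OUT={b}
  B4: | IN={b} | OUT={}

B4 is the boundary node: OUT[B4] = {}
Applying B4's transfer function to that OUT value gives IN[B4] (row B4 above).

Answer: {b}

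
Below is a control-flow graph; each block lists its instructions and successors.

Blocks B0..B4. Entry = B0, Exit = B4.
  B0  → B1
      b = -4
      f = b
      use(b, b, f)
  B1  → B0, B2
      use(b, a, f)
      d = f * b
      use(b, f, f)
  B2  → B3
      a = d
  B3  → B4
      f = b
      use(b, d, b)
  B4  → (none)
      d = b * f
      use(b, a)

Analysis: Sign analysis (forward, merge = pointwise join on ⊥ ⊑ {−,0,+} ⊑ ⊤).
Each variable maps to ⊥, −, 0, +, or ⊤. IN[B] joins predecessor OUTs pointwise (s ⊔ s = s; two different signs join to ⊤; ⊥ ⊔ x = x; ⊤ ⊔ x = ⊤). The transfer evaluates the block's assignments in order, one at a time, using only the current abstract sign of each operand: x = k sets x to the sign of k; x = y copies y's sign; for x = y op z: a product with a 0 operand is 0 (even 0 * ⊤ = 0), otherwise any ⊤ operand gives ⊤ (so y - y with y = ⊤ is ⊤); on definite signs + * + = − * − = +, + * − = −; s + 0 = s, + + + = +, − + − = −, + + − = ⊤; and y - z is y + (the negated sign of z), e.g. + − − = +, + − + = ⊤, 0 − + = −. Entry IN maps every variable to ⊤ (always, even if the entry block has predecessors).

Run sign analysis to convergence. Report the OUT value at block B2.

Answer: {a: +, b: -, c: ⊤, d: +, e: ⊤, f: -}

Trace:
Per-block solution:
  B0:  IN=(all ⊤)  OUT={b:-, f:-; rest ⊤}
  B1:  IN={b:-, f:-; rest ⊤}  OUT={b:-, d:+, f:-; rest ⊤}
  B2:  IN={b:-, d:+, f:-; rest ⊤}  OUT={a:+, b:-, d:+, f:-; rest ⊤}
  B3:  IN={a:+, b:-, d:+, f:-; rest ⊤}  OUT={a:+, b:-, d:+, f:-; rest ⊤}
  B4:  IN={a:+, b:-, d:+, f:-; rest ⊤}  OUT={a:+, b:-, d:+, f:-; rest ⊤}

Merge at B2: IN[B2] = OUT[B1] = {a: ⊤, b: -, c: ⊤, d: +, e: ⊤, f: -}
Applying B2's transfer function to that IN value gives OUT[B2] (row B2 above).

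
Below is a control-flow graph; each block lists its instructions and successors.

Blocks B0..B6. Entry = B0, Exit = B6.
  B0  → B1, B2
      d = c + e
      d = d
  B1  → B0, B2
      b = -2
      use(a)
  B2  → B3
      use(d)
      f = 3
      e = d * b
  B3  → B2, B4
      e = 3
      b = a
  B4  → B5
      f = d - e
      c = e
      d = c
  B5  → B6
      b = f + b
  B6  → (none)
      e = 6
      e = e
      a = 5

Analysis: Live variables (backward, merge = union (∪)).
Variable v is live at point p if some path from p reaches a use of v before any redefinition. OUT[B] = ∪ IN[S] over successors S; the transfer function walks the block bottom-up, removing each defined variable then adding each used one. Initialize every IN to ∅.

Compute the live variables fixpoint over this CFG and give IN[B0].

Converged values:
  B0:  IN={a, b, c, e}  OUT={a, b, c, d, e}
  B1:  IN={a, c, d, e}  OUT={a, b, c, d, e}
  B2:  IN={a, b, d}  OUT={a, d}
  B3:  IN={a, d}  OUT={a, b, d, e}
  B4:  IN={b, d, e}  OUT={b, f}
  B5:  IN={b, f}  OUT={}
  B6:  IN={}  OUT={}

Merge at B0: OUT[B0] = IN[B1] ⊔ IN[B2] = {a, b, c, d, e}
Applying B0's transfer function to that OUT value gives IN[B0] (row B0 above).

Answer: {a, b, c, e}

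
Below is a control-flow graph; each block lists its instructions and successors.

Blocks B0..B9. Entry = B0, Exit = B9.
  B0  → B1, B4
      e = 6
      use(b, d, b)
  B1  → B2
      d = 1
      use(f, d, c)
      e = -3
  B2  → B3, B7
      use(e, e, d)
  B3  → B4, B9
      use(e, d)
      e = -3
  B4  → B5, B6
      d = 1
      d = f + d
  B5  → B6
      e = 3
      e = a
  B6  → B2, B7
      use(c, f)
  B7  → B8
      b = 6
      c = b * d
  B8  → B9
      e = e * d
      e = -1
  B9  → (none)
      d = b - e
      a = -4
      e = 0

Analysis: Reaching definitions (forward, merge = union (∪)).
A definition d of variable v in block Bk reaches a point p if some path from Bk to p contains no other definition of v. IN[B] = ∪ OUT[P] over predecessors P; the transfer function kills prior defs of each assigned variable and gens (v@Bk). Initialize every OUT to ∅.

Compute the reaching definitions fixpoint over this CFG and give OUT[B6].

Answer: {d@B4, e@B0, e@B3, e@B5}

Derivation:
Fixpoint table:
  B0: | IN={} | OUT={e@B0}
  B1: | IN={e@B0} | OUT={d@B1, e@B1}
  B2: | IN={d@B1, d@B4, e@B0, e@B1, e@B3, e@B5} | OUT={d@B1, d@B4, e@B0, e@B1, e@B3, e@B5}
  B3: | IN={d@B1, d@B4, e@B0, e@B1, e@B3, e@B5} | OUT={d@B1, d@B4, e@B3}
  B4: | IN={d@B1, d@B4, e@B0, e@B3} | OUT={d@B4, e@B0, e@B3}
  B5: | IN={d@B4, e@B0, e@B3} | OUT={d@B4, e@B5}
  B6: | IN={d@B4, e@B0, e@B3, e@B5} | OUT={d@B4, e@B0, e@B3, e@B5}
  B7: | IN={d@B1, d@B4, e@B0, e@B1, e@B3, e@B5} | OUT={b@B7, c@B7, d@B1, d@B4, e@B0, e@B1, e@B3, e@B5}
  B8: | IN={b@B7, c@B7, d@B1, d@B4, e@B0, e@B1, e@B3, e@B5} | OUT={b@B7, c@B7, d@B1, d@B4, e@B8}
  B9: | IN={b@B7, c@B7, d@B1, d@B4, e@B3, e@B8} | OUT={a@B9, b@B7, c@B7, d@B9, e@B9}

Merge at B6: IN[B6] = OUT[B4] ⊔ OUT[B5] = {d@B4, e@B0, e@B3, e@B5}
Applying B6's transfer function to that IN value gives OUT[B6] (row B6 above).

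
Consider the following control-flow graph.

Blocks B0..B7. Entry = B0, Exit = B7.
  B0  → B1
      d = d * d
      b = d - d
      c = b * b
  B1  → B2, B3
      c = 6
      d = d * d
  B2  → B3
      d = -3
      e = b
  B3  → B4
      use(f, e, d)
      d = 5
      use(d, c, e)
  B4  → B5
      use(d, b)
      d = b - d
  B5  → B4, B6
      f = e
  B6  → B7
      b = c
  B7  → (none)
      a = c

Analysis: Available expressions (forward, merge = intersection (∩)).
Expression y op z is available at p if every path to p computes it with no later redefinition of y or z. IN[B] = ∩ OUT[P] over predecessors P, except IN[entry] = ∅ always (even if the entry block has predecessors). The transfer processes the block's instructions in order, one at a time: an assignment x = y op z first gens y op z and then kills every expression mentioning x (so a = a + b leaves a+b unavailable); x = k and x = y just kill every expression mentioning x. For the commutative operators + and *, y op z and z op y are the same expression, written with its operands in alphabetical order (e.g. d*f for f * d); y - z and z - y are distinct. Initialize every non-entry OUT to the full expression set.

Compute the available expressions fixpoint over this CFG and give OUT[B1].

Answer: {b*b}

Trace:
Per-block solution:
  B0: | IN={} | OUT={b*b, d-d}
  B1: | IN={b*b, d-d} | OUT={b*b}
  B2: | IN={b*b} | OUT={b*b}
  B3: | IN={b*b} | OUT={b*b}
  B4: | IN={b*b} | OUT={b*b}
  B5: | IN={b*b} | OUT={b*b}
  B6: | IN={b*b} | OUT={}
  B7: | IN={} | OUT={}

Merge at B1: IN[B1] = OUT[B0] = {b*b, d-d}
Applying B1's transfer function to that IN value gives OUT[B1] (row B1 above).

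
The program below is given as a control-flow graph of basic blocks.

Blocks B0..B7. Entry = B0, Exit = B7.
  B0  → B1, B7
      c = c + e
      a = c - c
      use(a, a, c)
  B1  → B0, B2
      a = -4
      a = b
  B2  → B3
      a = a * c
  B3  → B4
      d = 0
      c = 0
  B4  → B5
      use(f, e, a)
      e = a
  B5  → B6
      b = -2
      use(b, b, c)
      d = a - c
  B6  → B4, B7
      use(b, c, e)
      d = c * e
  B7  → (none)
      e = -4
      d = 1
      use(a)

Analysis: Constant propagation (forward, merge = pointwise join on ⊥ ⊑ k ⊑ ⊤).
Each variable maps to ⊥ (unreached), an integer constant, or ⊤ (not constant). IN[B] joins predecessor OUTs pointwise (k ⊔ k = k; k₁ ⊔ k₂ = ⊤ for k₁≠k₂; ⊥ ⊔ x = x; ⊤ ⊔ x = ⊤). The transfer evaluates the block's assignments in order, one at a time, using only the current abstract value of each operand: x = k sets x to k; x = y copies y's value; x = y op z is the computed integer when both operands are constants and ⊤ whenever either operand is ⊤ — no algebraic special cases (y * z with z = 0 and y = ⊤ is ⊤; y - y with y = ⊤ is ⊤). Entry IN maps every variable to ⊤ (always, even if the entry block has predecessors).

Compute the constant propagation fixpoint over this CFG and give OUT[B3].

Fixpoint table:
  B0:  IN=(all ⊤)  OUT=(all ⊤)
  B1:  IN=(all ⊤)  OUT=(all ⊤)
  B2:  IN=(all ⊤)  OUT=(all ⊤)
  B3:  IN=(all ⊤)  OUT={c:0, d:0; rest ⊤}
  B4:  IN={c:0; rest ⊤}  OUT={c:0; rest ⊤}
  B5:  IN={c:0; rest ⊤}  OUT={b:-2, c:0; rest ⊤}
  B6:  IN={b:-2, c:0; rest ⊤}  OUT={b:-2, c:0; rest ⊤}
  B7:  IN=(all ⊤)  OUT={d:1, e:-4; rest ⊤}

Merge at B3: IN[B3] = OUT[B2] = {a: ⊤, b: ⊤, c: ⊤, d: ⊤, e: ⊤, f: ⊤}
Applying B3's transfer function to that IN value gives OUT[B3] (row B3 above).

Answer: {a: ⊤, b: ⊤, c: 0, d: 0, e: ⊤, f: ⊤}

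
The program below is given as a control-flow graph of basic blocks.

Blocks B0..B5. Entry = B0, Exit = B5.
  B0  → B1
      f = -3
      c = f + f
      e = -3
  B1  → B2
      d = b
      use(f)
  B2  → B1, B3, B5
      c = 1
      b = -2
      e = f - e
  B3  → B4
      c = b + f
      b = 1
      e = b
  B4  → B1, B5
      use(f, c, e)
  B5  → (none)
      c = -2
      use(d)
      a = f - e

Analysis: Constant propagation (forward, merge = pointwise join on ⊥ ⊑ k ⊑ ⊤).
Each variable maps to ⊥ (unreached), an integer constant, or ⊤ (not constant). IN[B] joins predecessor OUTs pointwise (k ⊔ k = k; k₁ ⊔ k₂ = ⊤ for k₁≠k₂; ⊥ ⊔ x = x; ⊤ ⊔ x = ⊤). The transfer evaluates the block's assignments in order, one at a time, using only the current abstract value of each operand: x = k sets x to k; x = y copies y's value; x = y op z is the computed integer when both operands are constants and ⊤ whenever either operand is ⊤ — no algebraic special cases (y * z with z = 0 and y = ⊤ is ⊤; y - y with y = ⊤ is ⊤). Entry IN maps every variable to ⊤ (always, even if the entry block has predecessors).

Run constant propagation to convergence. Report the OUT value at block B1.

Answer: {a: ⊤, b: ⊤, c: ⊤, d: ⊤, e: ⊤, f: -3}

Trace:
Per-block solution:
  B0:   IN=(all ⊤)   OUT={c:-6, e:-3, f:-3; rest ⊤}
  B1:   IN={f:-3; rest ⊤}   OUT={f:-3; rest ⊤}
  B2:   IN={f:-3; rest ⊤}   OUT={b:-2, c:1, f:-3; rest ⊤}
  B3:   IN={b:-2, c:1, f:-3; rest ⊤}   OUT={b:1, c:-5, e:1, f:-3; rest ⊤}
  B4:   IN={b:1, c:-5, e:1, f:-3; rest ⊤}   OUT={b:1, c:-5, e:1, f:-3; rest ⊤}
  B5:   IN={f:-3; rest ⊤}   OUT={c:-2, f:-3; rest ⊤}

Merge at B1: IN[B1] = OUT[B0] ⊔ OUT[B2] ⊔ OUT[B4] = {a: ⊤, b: ⊤, c: ⊤, d: ⊤, e: ⊤, f: -3}
Applying B1's transfer function to that IN value gives OUT[B1] (row B1 above).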